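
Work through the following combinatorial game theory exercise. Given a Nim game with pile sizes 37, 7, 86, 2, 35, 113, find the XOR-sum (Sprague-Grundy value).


We need the XOR (exclusive or) of all pile sizes.
After XOR-ing pile 1 (size 37): 0 XOR 37 = 37
After XOR-ing pile 2 (size 7): 37 XOR 7 = 34
After XOR-ing pile 3 (size 86): 34 XOR 86 = 116
After XOR-ing pile 4 (size 2): 116 XOR 2 = 118
After XOR-ing pile 5 (size 35): 118 XOR 35 = 85
After XOR-ing pile 6 (size 113): 85 XOR 113 = 36
The Nim-value of this position is 36.

36


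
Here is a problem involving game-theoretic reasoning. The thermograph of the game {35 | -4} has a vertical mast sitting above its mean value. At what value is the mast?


Game = {35 | -4}, a switch {a | b} with numbers a > b.
Its thermograph has left wall a - t and right wall b + t, which meet at t = (a - b)/2, where both equal (a + b)/2. So the mast (mean value) is at (a + b)/2.
Mean = (35 + (-4))/2 = 31/2 = 31/2

31/2


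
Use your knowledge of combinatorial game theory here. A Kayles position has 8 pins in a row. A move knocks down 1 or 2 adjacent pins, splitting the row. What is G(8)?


Kayles: a move removes 1 or 2 adjacent pins from a contiguous row.
Removing pins from a row of k leaves two independent rows (a, b) with a + b = k - 1 (one pin) or a + b = k - 2 (two pins); an end removal gives a = 0.
By Sprague-Grundy, G(k) = mex{ G(a) XOR G(b) } over all these splits. G(0) = 0.
G(1): splits (0,0):0^0=0 -> mex({0}) = 1
G(2): splits (0,1):0^1=1 (0,0):0^0=0 -> mex({0, 1}) = 2
G(3): splits (0,2):0^2=2 (1,1):1^1=0 (0,1):0^1=1 -> mex({0, 1, 2}) = 3
G(4): splits (0,3):0^3=3 (1,2):1^2=3 (0,2):0^2=2 (1,1):1^1=0 -> mex({0, 2, 3}) = 1
G(5): splits (0,4):0^1=1 (1,3):1^3=2 (2,2):2^2=0 (0,3):0^3=3 (1,2):1^2=3 -> mex({0, 1, 2, 3}) = 4
G(6) = mex({0, 1, 2, 4}) = 3
G(7) = mex({0, 1, 3, 4, 5}) = 2
G(8) = mex({0, 2, 3, 5, 6}) = 1
Therefore G(8) = 1.

1


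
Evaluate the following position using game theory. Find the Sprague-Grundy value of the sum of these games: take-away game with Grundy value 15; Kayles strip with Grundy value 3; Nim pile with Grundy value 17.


By the Sprague-Grundy theorem, the Grundy value of a sum of games is the XOR of individual Grundy values.
take-away game: Grundy value = 15. Running XOR: 0 XOR 15 = 15
Kayles strip: Grundy value = 3. Running XOR: 15 XOR 3 = 12
Nim pile: Grundy value = 17. Running XOR: 12 XOR 17 = 29
The combined Grundy value is 29.

29


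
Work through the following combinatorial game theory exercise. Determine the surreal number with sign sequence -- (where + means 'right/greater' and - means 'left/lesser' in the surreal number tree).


Sign expansion: --
Rule: track bounds (lo, hi), initially (-inf, +inf). On '+', the current value becomes lo and we move to the simplest number in (value, hi): value + 1 if hi = +inf, otherwise the midpoint (value + hi)/2. On '-', the current value becomes hi and we move to value - 1 if lo = -inf, otherwise the midpoint (lo + value)/2.
Start at 0.
Step 1: sign = -, move left. Bounds: (-inf, 0). Value = -1
Step 2: sign = -, move left. Bounds: (-inf, -1). Value = -2
The surreal number with sign expansion -- is -2.

-2


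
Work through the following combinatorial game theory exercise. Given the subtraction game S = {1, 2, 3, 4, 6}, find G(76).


The subtraction set is S = {1, 2, 3, 4, 6}.
G(k) = mex{ G(k - s) : s in S, s <= k }. We compute iteratively: G(0) = 0.
G(1) = mex({0}) = 1
G(2) = mex({0, 1}) = 2
G(3) = mex({0, 1, 2}) = 3
G(4) = mex({0, 1, 2, 3}) = 4
G(5) = mex({1, 2, 3, 4}) = 0
G(6) = mex({0, 2, 3, 4}) = 1
G(7) = mex({0, 1, 3, 4}) = 2
G(8) = mex({0, 1, 2, 4}) = 3
G(9) = mex({0, 1, 2, 3}) = 4
G(10) = mex({1, 2, 3, 4}) = 0
Observe that G(5)..G(10) = 0, 1, 2, 3, 4, 0 repeats G(0)..G(5) = 0, 1, 2, 3, 4, 0.
For k >= max(S) = 6, G(k) is determined by the previous 6 values G(k-6)..G(k-1); a window of 6 consecutive values has recurred shifted by 5, so by induction G(k + 5) = G(k) for all k >= 0: the sequence is periodic from the start with period 5.
One period: G(0..4) = 0, 1, 2, 3, 4.
76 mod 5 = 1, so G(76) = G(1) = 1.

1


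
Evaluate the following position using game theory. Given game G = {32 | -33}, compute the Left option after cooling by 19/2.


Original game: {32 | -33} (a switch {a | b} with a > b).
Cooling by t (for t below the temperature (a - b)/2 = 65/2) taxes each move by t: {a | b} cooled by t is {a - t | b + t}.
Cooling amount: t = 19/2
Cooled Left option: 32 - 19/2 = 45/2
Cooled Right option: -33 + 19/2 = -47/2
Cooled game: {45/2 | -47/2}
Left option = 45/2

45/2


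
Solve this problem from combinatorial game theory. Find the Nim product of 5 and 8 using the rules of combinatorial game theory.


Nim multiplication is bilinear over XOR: (u XOR v) * w = (u*w) XOR (v*w).
So we split each operand into its bit components and XOR the pairwise Nim products.
5 = 1 + 4 (as XOR of powers of 2).
8 = 8 (as XOR of powers of 2).
Using the standard Nim-product table on single bits:
  2*2 = 3,   2*4 = 8,   2*8 = 12,
  4*4 = 6,   4*8 = 11,  8*8 = 13,
and  1*x = x (identity), k*l = l*k (commutative).
Pairwise Nim products:
  1 * 8 = 8
  4 * 8 = 11
XOR them: 8 XOR 11 = 3.
Result: 5 * 8 = 3 (in Nim).

3


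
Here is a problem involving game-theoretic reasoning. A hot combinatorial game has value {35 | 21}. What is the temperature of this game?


The game is {35 | 21}, a switch {a | b} with numbers a > b.
Cooling {a | b} by t gives {a - t | b + t}, which stops being hot when a - t = b + t, i.e. at t = (a - b)/2. So the temperature of a switch is (a - b)/2.
Temperature = (Left option - Right option) / 2
= (35 - (21)) / 2
= 14 / 2
= 7

7


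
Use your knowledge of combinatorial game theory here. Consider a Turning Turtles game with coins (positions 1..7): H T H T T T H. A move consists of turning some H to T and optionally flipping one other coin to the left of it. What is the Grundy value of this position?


Coins: H T H T T T H
Key fact: a single head at position k behaves exactly like a Nim heap of size k (turning it to T and optionally flipping a coin at j < k corresponds to moving the heap from k to j, or to 0), and heads combine as a disjunctive sum (two heads at the same place would cancel, matching j XOR j = 0). So the Nim-value is the XOR of the 1-indexed positions of the heads.
Face-up positions (1-indexed): [1, 3, 7]
XOR 0 with 1: 0 XOR 1 = 1
XOR 1 with 3: 1 XOR 3 = 2
XOR 2 with 7: 2 XOR 7 = 5
Nim-value = 5

5


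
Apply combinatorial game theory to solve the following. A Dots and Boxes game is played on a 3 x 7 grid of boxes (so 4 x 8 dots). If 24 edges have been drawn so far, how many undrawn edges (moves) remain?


Grid: 3 x 7 boxes, i.e. 4 rows and 8 columns of dots.
Horizontal edges: (rows + 1) * cols = 4 * 7 = 28
Vertical edges: rows * (cols + 1) = 3 * 8 = 24
Total edges: 28 + 24 = 52
Edges drawn: 24
Remaining: 52 - 24 = 28

28


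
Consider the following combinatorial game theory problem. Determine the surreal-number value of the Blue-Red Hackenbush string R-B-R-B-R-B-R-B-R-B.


Edges (from ground): R-B-R-B-R-B-R-B-R-B
By Berlekamp's sign-expansion rule, a Blue-Red Hackenbush stalk has the value of the surreal number whose sign sequence is the edge sequence with B -> + and R -> -.
Sign sequence: -+-+-+-+-+
Trace the sign expansion in the surreal number tree, starting from 0:
Edge 1: R (sign -) -> bounds (-inf, 0), value = -1
Edge 2: B (sign +) -> bounds (-1, 0), value = -1/2
Edge 3: R (sign -) -> bounds (-1, -1/2), value = -3/4
Edge 4: B (sign +) -> bounds (-3/4, -1/2), value = -5/8
Edge 5: R (sign -) -> bounds (-3/4, -5/8), value = -11/16
Edge 6: B (sign +) -> bounds (-11/16, -5/8), value = -21/32
Edge 7: R (sign -) -> bounds (-11/16, -21/32), value = -43/64
Edge 8: B (sign +) -> bounds (-43/64, -21/32), value = -85/128
Edge 9: R (sign -) -> bounds (-43/64, -85/128), value = -171/256
Edge 10: B (sign +) -> bounds (-171/256, -85/128), value = -341/512
Game value = -341/512

-341/512


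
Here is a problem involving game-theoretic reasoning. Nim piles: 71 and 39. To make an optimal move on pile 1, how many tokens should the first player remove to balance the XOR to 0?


Piles: 71 and 39
Current XOR: 71 XOR 39 = 96 (non-zero, so this is an N-position).
To make the XOR zero, we need to find a move that balances the piles.
For pile 1 (size 71): target = 71 XOR 96 = 39
We reduce pile 1 from 71 to 39.
Tokens removed: 71 - 39 = 32
Verification: 39 XOR 39 = 0

32


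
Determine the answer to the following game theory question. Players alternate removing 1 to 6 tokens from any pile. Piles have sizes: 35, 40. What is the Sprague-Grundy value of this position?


Subtraction set: {1, 2, 3, 4, 5, 6}
For this subtraction set, G(n) = n mod 7 (period = max + 1 = 7).
Pile 1 (size 35): G(35) = 35 mod 7 = 0
Pile 2 (size 40): G(40) = 40 mod 7 = 5
Total Grundy value = XOR of all: 0 XOR 5 = 5

5


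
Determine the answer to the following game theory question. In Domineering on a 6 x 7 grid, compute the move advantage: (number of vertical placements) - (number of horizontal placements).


Board is 6 x 7 (rows x cols).
Left (vertical) placements: (rows-1) * cols = 5 * 7 = 35
Right (horizontal) placements: rows * (cols-1) = 6 * 6 = 36
Advantage = Left - Right = 35 - 36 = -1

-1


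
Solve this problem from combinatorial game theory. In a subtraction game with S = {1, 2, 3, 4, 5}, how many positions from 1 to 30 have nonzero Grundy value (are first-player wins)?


Subtraction set S = {1, 2, 3, 4, 5}, so G(n) = n mod 6.
G(n) = 0 when n is a multiple of 6.
Multiples of 6 in [1, 30]: 5
N-positions (nonzero Grundy) = 30 - 5 = 25

25


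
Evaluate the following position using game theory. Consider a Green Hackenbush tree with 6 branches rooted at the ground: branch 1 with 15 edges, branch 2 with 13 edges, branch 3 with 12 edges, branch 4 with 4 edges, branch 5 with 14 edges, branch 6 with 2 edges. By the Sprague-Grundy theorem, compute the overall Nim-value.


The tree has 6 branches from the ground vertex.
In Green Hackenbush, the Nim-value of a simple path of length k is k.
Branch 1: length 15, Nim-value = 15
Branch 2: length 13, Nim-value = 13
Branch 3: length 12, Nim-value = 12
Branch 4: length 4, Nim-value = 4
Branch 5: length 14, Nim-value = 14
Branch 6: length 2, Nim-value = 2
Total Nim-value = XOR of all branch values:
0 XOR 15 = 15
15 XOR 13 = 2
2 XOR 12 = 14
14 XOR 4 = 10
10 XOR 14 = 4
4 XOR 2 = 6
Nim-value of the tree = 6

6


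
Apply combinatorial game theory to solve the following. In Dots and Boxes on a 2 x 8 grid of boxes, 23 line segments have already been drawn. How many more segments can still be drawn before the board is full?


Grid: 2 x 8 boxes, i.e. 3 rows and 9 columns of dots.
Horizontal edges: (rows + 1) * cols = 3 * 8 = 24
Vertical edges: rows * (cols + 1) = 2 * 9 = 18
Total edges: 24 + 18 = 42
Edges drawn: 23
Remaining: 42 - 23 = 19

19


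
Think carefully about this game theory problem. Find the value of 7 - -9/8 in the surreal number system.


x = 7, y = -9/8
Converting to common denominator: 8
x = 56/8, y = -9/8
x - y = 7 - -9/8 = 65/8

65/8


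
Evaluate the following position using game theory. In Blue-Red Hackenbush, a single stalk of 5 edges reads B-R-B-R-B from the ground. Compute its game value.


Edges (from ground): B-R-B-R-B
By Berlekamp's sign-expansion rule, a Blue-Red Hackenbush stalk has the value of the surreal number whose sign sequence is the edge sequence with B -> + and R -> -.
Sign sequence: +-+-+
Trace the sign expansion in the surreal number tree, starting from 0:
Edge 1: B (sign +) -> bounds (0, +inf), value = 1
Edge 2: R (sign -) -> bounds (0, 1), value = 1/2
Edge 3: B (sign +) -> bounds (1/2, 1), value = 3/4
Edge 4: R (sign -) -> bounds (1/2, 3/4), value = 5/8
Edge 5: B (sign +) -> bounds (5/8, 3/4), value = 11/16
Game value = 11/16

11/16


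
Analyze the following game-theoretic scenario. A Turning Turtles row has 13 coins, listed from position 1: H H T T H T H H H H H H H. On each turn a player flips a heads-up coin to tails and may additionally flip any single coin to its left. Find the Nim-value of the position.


Coins: H H T T H T H H H H H H H
Key fact: a single head at position k behaves exactly like a Nim heap of size k (turning it to T and optionally flipping a coin at j < k corresponds to moving the heap from k to j, or to 0), and heads combine as a disjunctive sum (two heads at the same place would cancel, matching j XOR j = 0). So the Nim-value is the XOR of the 1-indexed positions of the heads.
Face-up positions (1-indexed): [1, 2, 5, 7, 8, 9, 10, 11, 12, 13]
XOR 0 with 1: 0 XOR 1 = 1
XOR 1 with 2: 1 XOR 2 = 3
XOR 3 with 5: 3 XOR 5 = 6
XOR 6 with 7: 6 XOR 7 = 1
XOR 1 with 8: 1 XOR 8 = 9
XOR 9 with 9: 9 XOR 9 = 0
XOR 0 with 10: 0 XOR 10 = 10
XOR 10 with 11: 10 XOR 11 = 1
XOR 1 with 12: 1 XOR 12 = 13
XOR 13 with 13: 13 XOR 13 = 0
Nim-value = 0

0


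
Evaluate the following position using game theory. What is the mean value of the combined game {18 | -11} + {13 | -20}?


G1 = {18 | -11}, G2 = {13 | -20}
Each is a switch {a | b} with numbers a > b; its mean value is (a + b)/2, and mean value is additive over game sums: m(G1 + G2) = m(G1) + m(G2).
Mean of G1 = (18 + (-11))/2 = 7/2 = 7/2
Mean of G2 = (13 + (-20))/2 = -7/2 = -7/2
Mean of G1 + G2 = 7/2 + -7/2 = 0

0


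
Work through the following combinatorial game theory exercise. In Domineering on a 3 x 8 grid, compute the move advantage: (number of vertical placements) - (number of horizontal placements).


Board is 3 x 8 (rows x cols).
Left (vertical) placements: (rows-1) * cols = 2 * 8 = 16
Right (horizontal) placements: rows * (cols-1) = 3 * 7 = 21
Advantage = Left - Right = 16 - 21 = -5

-5


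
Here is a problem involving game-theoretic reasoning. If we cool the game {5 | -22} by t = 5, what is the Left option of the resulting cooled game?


Original game: {5 | -22} (a switch {a | b} with a > b).
Cooling by t (for t below the temperature (a - b)/2 = 27/2) taxes each move by t: {a | b} cooled by t is {a - t | b + t}.
Cooling amount: t = 5
Cooled Left option: 5 - 5 = 0
Cooled Right option: -22 + 5 = -17
Cooled game: {0 | -17}
Left option = 0

0


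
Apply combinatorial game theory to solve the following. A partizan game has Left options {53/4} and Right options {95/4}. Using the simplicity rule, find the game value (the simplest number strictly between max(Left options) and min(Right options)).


Left options: {53/4}, max = 53/4
Right options: {95/4}, min = 95/4
All options are numbers and max(Left) < min(Right), so by the simplicity theorem the value is the simplest (earliest-born) number strictly between 53/4 and 95/4.
Integers 14 through 23 all lie strictly between 53/4 and 95/4.
Among integers, the simplest (lowest birthday = smallest |n|; 0 is born on day 0, +-n on day n) is 14.
No non-integer in the interval can be simpler: if x is a non-integer in the interval, then floor(x) or ceil(x) also lies in the interval (the interval contains an integer), and both are proper prefixes of x's sign expansion, i.e. born earlier. So the game value is 14.
Game value = 14

14


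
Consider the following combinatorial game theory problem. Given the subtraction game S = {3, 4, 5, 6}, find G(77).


The subtraction set is S = {3, 4, 5, 6}.
G(k) = mex{ G(k - s) : s in S, s <= k }. We compute iteratively: G(0) = 0.
G(1) = mex({}) = 0
G(2) = mex({}) = 0
G(3) = mex({0}) = 1
G(4) = mex({0}) = 1
G(5) = mex({0}) = 1
G(6) = mex({0, 1}) = 2
G(7) = mex({0, 1}) = 2
G(8) = mex({0, 1}) = 2
G(9) = mex({1, 2}) = 0
G(10) = mex({1, 2}) = 0
G(11) = mex({1, 2}) = 0
G(12) = mex({0, 2}) = 1
G(13) = mex({0, 2}) = 1
G(14) = mex({0, 2}) = 1
Observe that G(9)..G(14) = 0, 0, 0, 1, 1, 1 repeats G(0)..G(5) = 0, 0, 0, 1, 1, 1.
For k >= max(S) = 6, G(k) is determined by the previous 6 values G(k-6)..G(k-1); a window of 6 consecutive values has recurred shifted by 9, so by induction G(k + 9) = G(k) for all k >= 0: the sequence is periodic from the start with period 9.
One period: G(0..8) = 0, 0, 0, 1, 1, 1, 2, 2, 2.
77 mod 9 = 5, so G(77) = G(5) = 1.

1


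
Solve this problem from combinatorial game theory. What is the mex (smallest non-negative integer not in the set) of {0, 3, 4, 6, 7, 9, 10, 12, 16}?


Set = {0, 3, 4, 6, 7, 9, 10, 12, 16}
0 is in the set.
1 is NOT in the set. This is the mex.
mex = 1

1


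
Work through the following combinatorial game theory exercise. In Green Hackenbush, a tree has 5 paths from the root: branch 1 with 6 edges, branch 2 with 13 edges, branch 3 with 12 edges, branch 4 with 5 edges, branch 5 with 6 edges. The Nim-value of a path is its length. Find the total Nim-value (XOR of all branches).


The tree has 5 branches from the ground vertex.
In Green Hackenbush, the Nim-value of a simple path of length k is k.
Branch 1: length 6, Nim-value = 6
Branch 2: length 13, Nim-value = 13
Branch 3: length 12, Nim-value = 12
Branch 4: length 5, Nim-value = 5
Branch 5: length 6, Nim-value = 6
Total Nim-value = XOR of all branch values:
0 XOR 6 = 6
6 XOR 13 = 11
11 XOR 12 = 7
7 XOR 5 = 2
2 XOR 6 = 4
Nim-value of the tree = 4

4


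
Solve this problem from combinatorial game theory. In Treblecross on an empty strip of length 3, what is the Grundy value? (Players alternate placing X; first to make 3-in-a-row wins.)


Treblecross: place X on empty cells; 3-in-a-row wins.
Playing within two cells of an existing X lets the opponent win at once, so sensible play treats the cells i-2..i+2 around each X as dead. The player left with no safe cell loses, so this is a normal-play take-away game on strips of safe cells.
Placing X at cell i (0-indexed) of a strip of k safe cells leaves independent strips of sizes max(0, i-2) and max(0, k-i-3). Hence G(k) = mex{ G(max(0,i-2)) XOR G(max(0,k-i-3)) : 0 <= i < k }, with G(0) = 0.
G(1): splits (0,0):0^0=0 -> mex({0}) = 1
G(2): splits (0,0):0^0=0 -> mex({0}) = 1
G(3): splits (0,0):0^0=0 -> mex({0}) = 1
Therefore G(3) = 1.

1


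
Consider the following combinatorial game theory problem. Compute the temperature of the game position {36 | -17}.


The game is {36 | -17}, a switch {a | b} with numbers a > b.
Cooling {a | b} by t gives {a - t | b + t}, which stops being hot when a - t = b + t, i.e. at t = (a - b)/2. So the temperature of a switch is (a - b)/2.
Temperature = (Left option - Right option) / 2
= (36 - (-17)) / 2
= 53 / 2
= 53/2

53/2


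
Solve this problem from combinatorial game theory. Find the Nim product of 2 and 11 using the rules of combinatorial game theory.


Nim multiplication is bilinear over XOR: (u XOR v) * w = (u*w) XOR (v*w).
So we split each operand into its bit components and XOR the pairwise Nim products.
2 = 2 (as XOR of powers of 2).
11 = 1 + 2 + 8 (as XOR of powers of 2).
Using the standard Nim-product table on single bits:
  2*2 = 3,   2*4 = 8,   2*8 = 12,
  4*4 = 6,   4*8 = 11,  8*8 = 13,
and  1*x = x (identity), k*l = l*k (commutative).
Pairwise Nim products:
  2 * 1 = 2
  2 * 2 = 3
  2 * 8 = 12
XOR them: 2 XOR 3 XOR 12 = 13.
Result: 2 * 11 = 13 (in Nim).

13


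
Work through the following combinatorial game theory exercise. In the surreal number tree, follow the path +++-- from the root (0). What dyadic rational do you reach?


Sign expansion: +++--
Rule: track bounds (lo, hi), initially (-inf, +inf). On '+', the current value becomes lo and we move to the simplest number in (value, hi): value + 1 if hi = +inf, otherwise the midpoint (value + hi)/2. On '-', the current value becomes hi and we move to value - 1 if lo = -inf, otherwise the midpoint (lo + value)/2.
Start at 0.
Step 1: sign = +, move right. Bounds: (0, +inf). Value = 1
Step 2: sign = +, move right. Bounds: (1, +inf). Value = 2
Step 3: sign = +, move right. Bounds: (2, +inf). Value = 3
Step 4: sign = -, move left. Bounds: (2, 3). Value = 5/2
Step 5: sign = -, move left. Bounds: (2, 5/2). Value = 9/4
The surreal number with sign expansion +++-- is 9/4.

9/4


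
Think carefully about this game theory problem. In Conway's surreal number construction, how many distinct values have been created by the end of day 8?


Day 0: {|} = 0 is born. Count = 1.
Day n: the number of surreal numbers born by day n is 2^(n+1) - 1.
By day 0: 2^1 - 1 = 1
By day 1: 2^2 - 1 = 3
By day 2: 2^3 - 1 = 7
By day 3: 2^4 - 1 = 15
By day 4: 2^5 - 1 = 31
By day 5: 2^6 - 1 = 63
By day 6: 2^7 - 1 = 127
By day 7: 2^8 - 1 = 255
By day 8: 2^9 - 1 = 511
By day 8: 511 surreal numbers.

511


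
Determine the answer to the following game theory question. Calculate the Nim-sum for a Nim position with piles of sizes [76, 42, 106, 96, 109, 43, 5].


We need the XOR (exclusive or) of all pile sizes.
After XOR-ing pile 1 (size 76): 0 XOR 76 = 76
After XOR-ing pile 2 (size 42): 76 XOR 42 = 102
After XOR-ing pile 3 (size 106): 102 XOR 106 = 12
After XOR-ing pile 4 (size 96): 12 XOR 96 = 108
After XOR-ing pile 5 (size 109): 108 XOR 109 = 1
After XOR-ing pile 6 (size 43): 1 XOR 43 = 42
After XOR-ing pile 7 (size 5): 42 XOR 5 = 47
The Nim-value of this position is 47.

47


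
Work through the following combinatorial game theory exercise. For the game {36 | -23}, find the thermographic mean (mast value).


Game = {36 | -23}, a switch {a | b} with numbers a > b.
Its thermograph has left wall a - t and right wall b + t, which meet at t = (a - b)/2, where both equal (a + b)/2. So the mast (mean value) is at (a + b)/2.
Mean = (36 + (-23))/2 = 13/2 = 13/2

13/2


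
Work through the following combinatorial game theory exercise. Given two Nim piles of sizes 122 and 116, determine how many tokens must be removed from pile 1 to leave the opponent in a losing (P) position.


Piles: 122 and 116
Current XOR: 122 XOR 116 = 14 (non-zero, so this is an N-position).
To make the XOR zero, we need to find a move that balances the piles.
For pile 1 (size 122): target = 122 XOR 14 = 116
We reduce pile 1 from 122 to 116.
Tokens removed: 122 - 116 = 6
Verification: 116 XOR 116 = 0

6


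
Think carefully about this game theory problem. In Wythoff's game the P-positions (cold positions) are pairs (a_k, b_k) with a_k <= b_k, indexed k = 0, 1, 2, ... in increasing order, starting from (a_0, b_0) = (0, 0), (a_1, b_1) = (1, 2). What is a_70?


By Wythoff's theorem, a_k = floor(k * phi) and b_k = floor(k * phi^2) = a_k + k, where phi = (1 + sqrt(5))/2 is the golden ratio.
phi = (1 + sqrt(5))/2 = 1.618034
k = 70
k * phi = 70 * 1.618034 = 113.262379
a_70 = floor(k * phi) = 113

113


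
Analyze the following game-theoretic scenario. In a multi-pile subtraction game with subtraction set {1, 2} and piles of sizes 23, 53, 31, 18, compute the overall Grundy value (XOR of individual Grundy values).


Subtraction set: {1, 2}
For this subtraction set, G(n) = n mod 3 (period = max + 1 = 3).
Pile 1 (size 23): G(23) = 23 mod 3 = 2
Pile 2 (size 53): G(53) = 53 mod 3 = 2
Pile 3 (size 31): G(31) = 31 mod 3 = 1
Pile 4 (size 18): G(18) = 18 mod 3 = 0
Total Grundy value = XOR of all: 2 XOR 2 XOR 1 XOR 0 = 1

1


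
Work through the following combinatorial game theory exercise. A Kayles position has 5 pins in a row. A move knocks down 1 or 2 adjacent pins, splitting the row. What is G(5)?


Kayles: a move removes 1 or 2 adjacent pins from a contiguous row.
Removing pins from a row of k leaves two independent rows (a, b) with a + b = k - 1 (one pin) or a + b = k - 2 (two pins); an end removal gives a = 0.
By Sprague-Grundy, G(k) = mex{ G(a) XOR G(b) } over all these splits. G(0) = 0.
G(1): splits (0,0):0^0=0 -> mex({0}) = 1
G(2): splits (0,1):0^1=1 (0,0):0^0=0 -> mex({0, 1}) = 2
G(3): splits (0,2):0^2=2 (1,1):1^1=0 (0,1):0^1=1 -> mex({0, 1, 2}) = 3
G(4): splits (0,3):0^3=3 (1,2):1^2=3 (0,2):0^2=2 (1,1):1^1=0 -> mex({0, 2, 3}) = 1
G(5): splits (0,4):0^1=1 (1,3):1^3=2 (2,2):2^2=0 (0,3):0^3=3 (1,2):1^2=3 -> mex({0, 1, 2, 3}) = 4
Therefore G(5) = 4.

4


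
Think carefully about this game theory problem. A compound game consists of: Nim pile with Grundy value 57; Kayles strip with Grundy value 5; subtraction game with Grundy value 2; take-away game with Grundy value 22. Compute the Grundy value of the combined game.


By the Sprague-Grundy theorem, the Grundy value of a sum of games is the XOR of individual Grundy values.
Nim pile: Grundy value = 57. Running XOR: 0 XOR 57 = 57
Kayles strip: Grundy value = 5. Running XOR: 57 XOR 5 = 60
subtraction game: Grundy value = 2. Running XOR: 60 XOR 2 = 62
take-away game: Grundy value = 22. Running XOR: 62 XOR 22 = 40
The combined Grundy value is 40.

40


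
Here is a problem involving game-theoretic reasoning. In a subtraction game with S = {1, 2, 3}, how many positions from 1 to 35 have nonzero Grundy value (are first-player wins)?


Subtraction set S = {1, 2, 3}, so G(n) = n mod 4.
G(n) = 0 when n is a multiple of 4.
Multiples of 4 in [1, 35]: 8
N-positions (nonzero Grundy) = 35 - 8 = 27

27


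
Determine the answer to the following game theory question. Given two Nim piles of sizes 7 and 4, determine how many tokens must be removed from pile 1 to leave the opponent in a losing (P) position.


Piles: 7 and 4
Current XOR: 7 XOR 4 = 3 (non-zero, so this is an N-position).
To make the XOR zero, we need to find a move that balances the piles.
For pile 1 (size 7): target = 7 XOR 3 = 4
We reduce pile 1 from 7 to 4.
Tokens removed: 7 - 4 = 3
Verification: 4 XOR 4 = 0

3


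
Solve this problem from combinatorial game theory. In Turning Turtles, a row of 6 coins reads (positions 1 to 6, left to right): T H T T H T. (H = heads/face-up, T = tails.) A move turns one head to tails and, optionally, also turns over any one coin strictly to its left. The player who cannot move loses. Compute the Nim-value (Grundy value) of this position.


Coins: T H T T H T
Key fact: a single head at position k behaves exactly like a Nim heap of size k (turning it to T and optionally flipping a coin at j < k corresponds to moving the heap from k to j, or to 0), and heads combine as a disjunctive sum (two heads at the same place would cancel, matching j XOR j = 0). So the Nim-value is the XOR of the 1-indexed positions of the heads.
Face-up positions (1-indexed): [2, 5]
XOR 0 with 2: 0 XOR 2 = 2
XOR 2 with 5: 2 XOR 5 = 7
Nim-value = 7

7


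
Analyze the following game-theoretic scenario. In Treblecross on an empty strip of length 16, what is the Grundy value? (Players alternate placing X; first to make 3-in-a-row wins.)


Treblecross: place X on empty cells; 3-in-a-row wins.
Playing within two cells of an existing X lets the opponent win at once, so sensible play treats the cells i-2..i+2 around each X as dead. The player left with no safe cell loses, so this is a normal-play take-away game on strips of safe cells.
Placing X at cell i (0-indexed) of a strip of k safe cells leaves independent strips of sizes max(0, i-2) and max(0, k-i-3). Hence G(k) = mex{ G(max(0,i-2)) XOR G(max(0,k-i-3)) : 0 <= i < k }, with G(0) = 0.
G(1): splits (0,0):0^0=0 -> mex({0}) = 1
G(2): splits (0,0):0^0=0 -> mex({0}) = 1
G(3): splits (0,0):0^0=0 -> mex({0}) = 1
G(4): splits (0,1):0^1=1 (0,0):0^0=0 -> mex({0, 1}) = 2
G(5): splits (0,2):0^1=1 (0,1):0^1=1 (0,0):0^0=0 -> mex({0, 1}) = 2
G(6) = mex({1}) = 0
G(7) = mex({0, 1, 2}) = 3
G(8) = mex({0, 1, 2}) = 3
G(9) = mex({0, 2}) = 1
G(10) = mex({0, 2, 3}) = 1
G(11) = mex({0, 3}) = 1
G(12) = mex({1, 3}) = 0
G(13) = mex({0, 1, 2, 3}) = 4
G(14) = mex({0, 1, 2}) = 3
G(15) = mex({0, 1, 2}) = 3
G(16) = mex({0, 1, 2, 4}) = 3
Therefore G(16) = 3.

3


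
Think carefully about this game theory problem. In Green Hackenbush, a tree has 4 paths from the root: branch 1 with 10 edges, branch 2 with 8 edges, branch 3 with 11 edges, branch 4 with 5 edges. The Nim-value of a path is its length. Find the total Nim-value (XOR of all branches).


The tree has 4 branches from the ground vertex.
In Green Hackenbush, the Nim-value of a simple path of length k is k.
Branch 1: length 10, Nim-value = 10
Branch 2: length 8, Nim-value = 8
Branch 3: length 11, Nim-value = 11
Branch 4: length 5, Nim-value = 5
Total Nim-value = XOR of all branch values:
0 XOR 10 = 10
10 XOR 8 = 2
2 XOR 11 = 9
9 XOR 5 = 12
Nim-value of the tree = 12

12


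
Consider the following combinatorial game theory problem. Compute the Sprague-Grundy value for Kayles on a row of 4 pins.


Kayles: a move removes 1 or 2 adjacent pins from a contiguous row.
Removing pins from a row of k leaves two independent rows (a, b) with a + b = k - 1 (one pin) or a + b = k - 2 (two pins); an end removal gives a = 0.
By Sprague-Grundy, G(k) = mex{ G(a) XOR G(b) } over all these splits. G(0) = 0.
G(1): splits (0,0):0^0=0 -> mex({0}) = 1
G(2): splits (0,1):0^1=1 (0,0):0^0=0 -> mex({0, 1}) = 2
G(3): splits (0,2):0^2=2 (1,1):1^1=0 (0,1):0^1=1 -> mex({0, 1, 2}) = 3
G(4): splits (0,3):0^3=3 (1,2):1^2=3 (0,2):0^2=2 (1,1):1^1=0 -> mex({0, 2, 3}) = 1
Therefore G(4) = 1.

1


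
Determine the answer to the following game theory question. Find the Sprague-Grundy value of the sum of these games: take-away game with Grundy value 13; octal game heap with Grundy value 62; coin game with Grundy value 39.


By the Sprague-Grundy theorem, the Grundy value of a sum of games is the XOR of individual Grundy values.
take-away game: Grundy value = 13. Running XOR: 0 XOR 13 = 13
octal game heap: Grundy value = 62. Running XOR: 13 XOR 62 = 51
coin game: Grundy value = 39. Running XOR: 51 XOR 39 = 20
The combined Grundy value is 20.

20


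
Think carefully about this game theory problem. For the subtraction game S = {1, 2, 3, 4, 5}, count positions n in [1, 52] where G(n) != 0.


Subtraction set S = {1, 2, 3, 4, 5}, so G(n) = n mod 6.
G(n) = 0 when n is a multiple of 6.
Multiples of 6 in [1, 52]: 8
N-positions (nonzero Grundy) = 52 - 8 = 44

44


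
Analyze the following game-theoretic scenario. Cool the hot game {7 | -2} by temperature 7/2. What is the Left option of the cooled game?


Original game: {7 | -2} (a switch {a | b} with a > b).
Cooling by t (for t below the temperature (a - b)/2 = 9/2) taxes each move by t: {a | b} cooled by t is {a - t | b + t}.
Cooling amount: t = 7/2
Cooled Left option: 7 - 7/2 = 7/2
Cooled Right option: -2 + 7/2 = 3/2
Cooled game: {7/2 | 3/2}
Left option = 7/2

7/2


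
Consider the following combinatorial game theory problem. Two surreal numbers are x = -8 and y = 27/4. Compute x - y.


x = -8, y = 27/4
Converting to common denominator: 4
x = -32/4, y = 27/4
x - y = -8 - 27/4 = -59/4

-59/4


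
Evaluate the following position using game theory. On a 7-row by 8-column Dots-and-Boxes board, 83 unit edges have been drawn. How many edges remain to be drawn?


Grid: 7 x 8 boxes, i.e. 8 rows and 9 columns of dots.
Horizontal edges: (rows + 1) * cols = 8 * 8 = 64
Vertical edges: rows * (cols + 1) = 7 * 9 = 63
Total edges: 64 + 63 = 127
Edges drawn: 83
Remaining: 127 - 83 = 44

44


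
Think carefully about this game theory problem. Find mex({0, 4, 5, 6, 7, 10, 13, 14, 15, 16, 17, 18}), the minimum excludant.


Set = {0, 4, 5, 6, 7, 10, 13, 14, 15, 16, 17, 18}
0 is in the set.
1 is NOT in the set. This is the mex.
mex = 1

1


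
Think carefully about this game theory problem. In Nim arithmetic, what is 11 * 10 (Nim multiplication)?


Nim multiplication is bilinear over XOR: (u XOR v) * w = (u*w) XOR (v*w).
So we split each operand into its bit components and XOR the pairwise Nim products.
11 = 1 + 2 + 8 (as XOR of powers of 2).
10 = 2 + 8 (as XOR of powers of 2).
Using the standard Nim-product table on single bits:
  2*2 = 3,   2*4 = 8,   2*8 = 12,
  4*4 = 6,   4*8 = 11,  8*8 = 13,
and  1*x = x (identity), k*l = l*k (commutative).
Pairwise Nim products:
  1 * 2 = 2
  1 * 8 = 8
  2 * 2 = 3
  2 * 8 = 12
  8 * 2 = 12
  8 * 8 = 13
XOR them: 2 XOR 8 XOR 3 XOR 12 XOR 12 XOR 13 = 4.
Result: 11 * 10 = 4 (in Nim).

4


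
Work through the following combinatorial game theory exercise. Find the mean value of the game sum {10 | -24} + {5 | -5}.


G1 = {10 | -24}, G2 = {5 | -5}
Each is a switch {a | b} with numbers a > b; its mean value is (a + b)/2, and mean value is additive over game sums: m(G1 + G2) = m(G1) + m(G2).
Mean of G1 = (10 + (-24))/2 = -14/2 = -7
Mean of G2 = (5 + (-5))/2 = 0/2 = 0
Mean of G1 + G2 = -7 + 0 = -7

-7


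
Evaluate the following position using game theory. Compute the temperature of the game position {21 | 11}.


The game is {21 | 11}, a switch {a | b} with numbers a > b.
Cooling {a | b} by t gives {a - t | b + t}, which stops being hot when a - t = b + t, i.e. at t = (a - b)/2. So the temperature of a switch is (a - b)/2.
Temperature = (Left option - Right option) / 2
= (21 - (11)) / 2
= 10 / 2
= 5

5


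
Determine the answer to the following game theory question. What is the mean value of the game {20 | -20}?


Game = {20 | -20}, a switch {a | b} with numbers a > b.
Its thermograph has left wall a - t and right wall b + t, which meet at t = (a - b)/2, where both equal (a + b)/2. So the mast (mean value) is at (a + b)/2.
Mean = (20 + (-20))/2 = 0/2 = 0

0


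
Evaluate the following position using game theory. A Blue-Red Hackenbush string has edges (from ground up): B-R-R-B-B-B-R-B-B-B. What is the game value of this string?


Edges (from ground): B-R-R-B-B-B-R-B-B-B
By Berlekamp's sign-expansion rule, a Blue-Red Hackenbush stalk has the value of the surreal number whose sign sequence is the edge sequence with B -> + and R -> -.
Sign sequence: +--+++-+++
Trace the sign expansion in the surreal number tree, starting from 0:
Edge 1: B (sign +) -> bounds (0, +inf), value = 1
Edge 2: R (sign -) -> bounds (0, 1), value = 1/2
Edge 3: R (sign -) -> bounds (0, 1/2), value = 1/4
Edge 4: B (sign +) -> bounds (1/4, 1/2), value = 3/8
Edge 5: B (sign +) -> bounds (3/8, 1/2), value = 7/16
Edge 6: B (sign +) -> bounds (7/16, 1/2), value = 15/32
Edge 7: R (sign -) -> bounds (7/16, 15/32), value = 29/64
Edge 8: B (sign +) -> bounds (29/64, 15/32), value = 59/128
Edge 9: B (sign +) -> bounds (59/128, 15/32), value = 119/256
Edge 10: B (sign +) -> bounds (119/256, 15/32), value = 239/512
Game value = 239/512

239/512


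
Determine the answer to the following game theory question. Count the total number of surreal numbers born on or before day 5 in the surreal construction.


Day 0: {|} = 0 is born. Count = 1.
Day n: the number of surreal numbers born by day n is 2^(n+1) - 1.
By day 0: 2^1 - 1 = 1
By day 1: 2^2 - 1 = 3
By day 2: 2^3 - 1 = 7
By day 3: 2^4 - 1 = 15
By day 4: 2^5 - 1 = 31
By day 5: 2^6 - 1 = 63
By day 5: 63 surreal numbers.

63


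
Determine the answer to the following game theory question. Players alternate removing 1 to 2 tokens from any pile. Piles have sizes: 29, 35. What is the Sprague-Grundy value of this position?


Subtraction set: {1, 2}
For this subtraction set, G(n) = n mod 3 (period = max + 1 = 3).
Pile 1 (size 29): G(29) = 29 mod 3 = 2
Pile 2 (size 35): G(35) = 35 mod 3 = 2
Total Grundy value = XOR of all: 2 XOR 2 = 0

0


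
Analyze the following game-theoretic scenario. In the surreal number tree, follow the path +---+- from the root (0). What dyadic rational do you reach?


Sign expansion: +---+-
Rule: track bounds (lo, hi), initially (-inf, +inf). On '+', the current value becomes lo and we move to the simplest number in (value, hi): value + 1 if hi = +inf, otherwise the midpoint (value + hi)/2. On '-', the current value becomes hi and we move to value - 1 if lo = -inf, otherwise the midpoint (lo + value)/2.
Start at 0.
Step 1: sign = +, move right. Bounds: (0, +inf). Value = 1
Step 2: sign = -, move left. Bounds: (0, 1). Value = 1/2
Step 3: sign = -, move left. Bounds: (0, 1/2). Value = 1/4
Step 4: sign = -, move left. Bounds: (0, 1/4). Value = 1/8
Step 5: sign = +, move right. Bounds: (1/8, 1/4). Value = 3/16
Step 6: sign = -, move left. Bounds: (1/8, 3/16). Value = 5/32
The surreal number with sign expansion +---+- is 5/32.

5/32


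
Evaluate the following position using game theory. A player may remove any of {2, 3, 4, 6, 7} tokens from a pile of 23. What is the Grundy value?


The subtraction set is S = {2, 3, 4, 6, 7}.
G(k) = mex{ G(k - s) : s in S, s <= k }. We compute iteratively: G(0) = 0.
G(1) = mex({}) = 0
G(2) = mex({0}) = 1
G(3) = mex({0}) = 1
G(4) = mex({0, 1}) = 2
G(5) = mex({0, 1}) = 2
G(6) = mex({0, 1, 2}) = 3
G(7) = mex({0, 1, 2}) = 3
G(8) = mex({0, 1, 2, 3}) = 4
G(9) = mex({1, 2, 3}) = 0
G(10) = mex({1, 2, 3, 4}) = 0
G(11) = mex({0, 2, 3, 4}) = 1
G(12) = mex({0, 2, 3, 4}) = 1
G(13) = mex({0, 1, 3}) = 2
G(14) = mex({0, 1, 3, 4}) = 2
G(15) = mex({0, 1, 2, 4}) = 3
Observe that G(9)..G(15) = 0, 0, 1, 1, 2, 2, 3 repeats G(0)..G(6) = 0, 0, 1, 1, 2, 2, 3.
For k >= max(S) = 7, G(k) is determined by the previous 7 values G(k-7)..G(k-1); a window of 7 consecutive values has recurred shifted by 9, so by induction G(k + 9) = G(k) for all k >= 0: the sequence is periodic from the start with period 9.
One period: G(0..8) = 0, 0, 1, 1, 2, 2, 3, 3, 4.
23 mod 9 = 5, so G(23) = G(5) = 2.

2


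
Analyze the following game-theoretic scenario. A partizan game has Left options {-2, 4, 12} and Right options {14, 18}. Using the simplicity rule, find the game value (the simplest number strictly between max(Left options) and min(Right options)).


Left options: {-2, 4, 12}, max = 12
Right options: {14, 18}, min = 14
All options are numbers and max(Left) < min(Right), so by the simplicity theorem the value is the simplest (earliest-born) number strictly between 12 and 14.
The only integer strictly between 12 and 14 is 13.
No non-integer in the interval can be simpler: if x is a non-integer in the interval, then floor(x) or ceil(x) also lies in the interval (the interval contains an integer), and both are proper prefixes of x's sign expansion, i.e. born earlier. So the game value is 13.
Game value = 13

13


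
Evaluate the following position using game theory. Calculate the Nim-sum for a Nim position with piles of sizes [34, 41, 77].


We need the XOR (exclusive or) of all pile sizes.
After XOR-ing pile 1 (size 34): 0 XOR 34 = 34
After XOR-ing pile 2 (size 41): 34 XOR 41 = 11
After XOR-ing pile 3 (size 77): 11 XOR 77 = 70
The Nim-value of this position is 70.

70


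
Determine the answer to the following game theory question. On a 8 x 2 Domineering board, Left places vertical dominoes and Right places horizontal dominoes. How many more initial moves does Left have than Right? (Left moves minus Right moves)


Board is 8 x 2 (rows x cols).
Left (vertical) placements: (rows-1) * cols = 7 * 2 = 14
Right (horizontal) placements: rows * (cols-1) = 8 * 1 = 8
Advantage = Left - Right = 14 - 8 = 6

6


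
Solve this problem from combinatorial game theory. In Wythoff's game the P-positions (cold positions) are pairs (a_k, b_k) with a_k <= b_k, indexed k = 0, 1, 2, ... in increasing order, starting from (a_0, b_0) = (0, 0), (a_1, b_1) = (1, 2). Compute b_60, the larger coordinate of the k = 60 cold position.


By Wythoff's theorem, a_k = floor(k * phi) and b_k = floor(k * phi^2) = a_k + k, where phi = (1 + sqrt(5))/2 is the golden ratio.
phi = (1 + sqrt(5))/2 = 1.618034
phi^2 = phi + 1 = 2.618034
k = 60
k * phi^2 = 60 * 2.618034 = 157.082039
b_60 = floor(k * phi^2) = 157 (check: a_60 + k = 97 + 60 = 157)

157


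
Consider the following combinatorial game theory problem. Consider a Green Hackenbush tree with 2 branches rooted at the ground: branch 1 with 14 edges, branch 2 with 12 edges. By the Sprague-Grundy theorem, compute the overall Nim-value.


The tree has 2 branches from the ground vertex.
In Green Hackenbush, the Nim-value of a simple path of length k is k.
Branch 1: length 14, Nim-value = 14
Branch 2: length 12, Nim-value = 12
Total Nim-value = XOR of all branch values:
0 XOR 14 = 14
14 XOR 12 = 2
Nim-value of the tree = 2

2


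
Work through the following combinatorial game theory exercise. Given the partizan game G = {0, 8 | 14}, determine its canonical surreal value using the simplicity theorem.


Left options: {0, 8}, max = 8
Right options: {14}, min = 14
All options are numbers and max(Left) < min(Right), so by the simplicity theorem the value is the simplest (earliest-born) number strictly between 8 and 14.
Integers 9 through 13 all lie strictly between 8 and 14.
Among integers, the simplest (lowest birthday = smallest |n|; 0 is born on day 0, +-n on day n) is 9.
No non-integer in the interval can be simpler: if x is a non-integer in the interval, then floor(x) or ceil(x) also lies in the interval (the interval contains an integer), and both are proper prefixes of x's sign expansion, i.e. born earlier. So the game value is 9.
Game value = 9

9
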